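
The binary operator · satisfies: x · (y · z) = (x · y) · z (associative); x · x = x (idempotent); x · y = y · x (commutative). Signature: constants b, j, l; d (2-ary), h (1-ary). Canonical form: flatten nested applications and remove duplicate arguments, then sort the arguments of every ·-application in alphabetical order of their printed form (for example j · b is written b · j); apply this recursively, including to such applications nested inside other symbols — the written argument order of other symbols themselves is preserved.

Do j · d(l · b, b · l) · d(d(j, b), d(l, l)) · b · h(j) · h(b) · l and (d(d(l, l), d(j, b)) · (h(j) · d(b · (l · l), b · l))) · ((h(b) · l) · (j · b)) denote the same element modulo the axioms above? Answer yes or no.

Answer: no — b · d(b · l, b · l) · d(d(j, b), d(l, l)) · h(b) · h(j) · j · l vs b · d(b · l, b · l) · d(d(l, l), d(j, b)) · h(b) · h(j) · j · l

Derivation:
Left:  j · d(l · b, b · l) · d(d(j, b), d(l, l)) · b · h(j) · h(b) · l
  Inside:  d(l · b, b · l)  →  d(b · l, b · l)
  Sort:  b · d(b · l, b · l) · d(d(j, b), d(l, l)) · h(b) · h(j) · j · l
Right:  (d(d(l, l), d(j, b)) · (h(j) · d(b · (l · l), b · l))) · ((h(b) · l) · (j · b))
  Merge nested applications:  d(d(l, l), d(j, b)) · h(j) · d(b · (l · l), b · l) · h(b) · l · j · b
  Inside:  d(b · (l · l), b · l)  →  d(b · l, b · l)
  Sort:  b · d(b · l, b · l) · d(d(l, l), d(j, b)) · h(b) · h(j) · j · l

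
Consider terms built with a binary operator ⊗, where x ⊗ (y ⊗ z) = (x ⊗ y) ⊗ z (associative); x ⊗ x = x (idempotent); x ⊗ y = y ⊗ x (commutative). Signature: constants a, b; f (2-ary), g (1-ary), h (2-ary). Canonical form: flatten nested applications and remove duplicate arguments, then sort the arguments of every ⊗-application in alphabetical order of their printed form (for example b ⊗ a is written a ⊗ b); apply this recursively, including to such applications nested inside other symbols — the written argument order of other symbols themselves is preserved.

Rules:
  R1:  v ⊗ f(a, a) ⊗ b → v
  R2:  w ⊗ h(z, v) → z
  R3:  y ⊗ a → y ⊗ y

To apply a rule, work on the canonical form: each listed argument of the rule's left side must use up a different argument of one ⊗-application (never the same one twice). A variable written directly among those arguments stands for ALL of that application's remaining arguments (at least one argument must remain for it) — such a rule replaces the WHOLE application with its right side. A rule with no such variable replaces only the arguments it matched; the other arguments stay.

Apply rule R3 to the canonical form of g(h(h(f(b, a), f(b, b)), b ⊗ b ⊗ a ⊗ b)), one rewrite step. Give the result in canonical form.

Canonical form:  g(h(h(f(b, a), f(b, b)), a ⊗ b))
Match R3:  consume a;  y := b
The extension variable absorbs all remaining arguments, so the whole application is rewritten.
New term:  g(h(h(f(b, a), f(b, b)), b))

Answer: g(h(h(f(b, a), f(b, b)), b))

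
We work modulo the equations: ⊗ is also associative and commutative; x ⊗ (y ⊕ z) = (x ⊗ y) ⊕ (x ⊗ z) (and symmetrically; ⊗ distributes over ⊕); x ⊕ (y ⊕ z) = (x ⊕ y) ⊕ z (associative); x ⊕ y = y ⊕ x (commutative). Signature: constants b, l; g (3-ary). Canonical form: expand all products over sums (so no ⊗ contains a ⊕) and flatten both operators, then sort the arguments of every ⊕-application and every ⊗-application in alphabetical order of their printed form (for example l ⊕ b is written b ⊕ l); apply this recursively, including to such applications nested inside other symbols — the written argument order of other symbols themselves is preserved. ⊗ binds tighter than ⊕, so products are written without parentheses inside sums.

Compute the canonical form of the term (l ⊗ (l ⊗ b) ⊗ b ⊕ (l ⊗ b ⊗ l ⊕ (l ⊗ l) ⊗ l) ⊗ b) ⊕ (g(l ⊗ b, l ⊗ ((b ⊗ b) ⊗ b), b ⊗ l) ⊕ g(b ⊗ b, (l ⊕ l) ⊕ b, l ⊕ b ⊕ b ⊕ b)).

Answer: b ⊗ b ⊗ l ⊗ l ⊕ b ⊗ b ⊗ l ⊗ l ⊕ b ⊗ l ⊗ l ⊗ l ⊕ g(b ⊗ b, b ⊕ l ⊕ l, b ⊕ b ⊕ b ⊕ l) ⊕ g(b ⊗ l, b ⊗ b ⊗ b ⊗ l, b ⊗ l)

Derivation:
Expand:  b ⊗ b ⊗ l ⊗ l ⊕ b ⊗ b ⊗ l ⊗ l ⊕ b ⊗ l ⊗ l ⊗ l ⊕ g(b ⊗ l, b ⊗ b ⊗ b ⊗ l, b ⊗ l) ⊕ g(b ⊗ b, b ⊕ l ⊕ l, b ⊕ b ⊕ b ⊕ l)
Order the arguments:  b ⊗ b ⊗ l ⊗ l ⊕ b ⊗ b ⊗ l ⊗ l ⊕ b ⊗ l ⊗ l ⊗ l ⊕ g(b ⊗ b, b ⊕ l ⊕ l, b ⊕ b ⊕ b ⊕ l) ⊕ g(b ⊗ l, b ⊗ b ⊗ b ⊗ l, b ⊗ l)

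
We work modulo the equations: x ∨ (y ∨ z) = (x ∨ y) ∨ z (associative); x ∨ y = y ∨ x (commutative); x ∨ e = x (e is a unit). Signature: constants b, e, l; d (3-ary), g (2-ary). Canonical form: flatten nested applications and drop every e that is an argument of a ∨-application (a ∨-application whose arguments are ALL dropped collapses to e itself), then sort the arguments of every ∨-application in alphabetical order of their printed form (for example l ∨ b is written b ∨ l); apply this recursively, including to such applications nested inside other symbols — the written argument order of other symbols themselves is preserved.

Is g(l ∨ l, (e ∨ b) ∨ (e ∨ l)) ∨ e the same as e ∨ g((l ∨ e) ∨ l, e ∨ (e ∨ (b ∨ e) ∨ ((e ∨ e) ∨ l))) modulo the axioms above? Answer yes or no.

Left:  g(l ∨ l, (e ∨ b) ∨ (e ∨ l)) ∨ e
  Inside:  g(l ∨ l, (e ∨ b) ∨ (e ∨ l))  →  g(l ∨ l, b ∨ l)
  Drop the unit:  drop e
  Order the arguments:  g(l ∨ l, b ∨ l)
Right:  e ∨ g((l ∨ e) ∨ l, e ∨ (e ∨ (b ∨ e) ∨ ((e ∨ e) ∨ l)))
  Simplify inside:  g((l ∨ e) ∨ l, e ∨ (e ∨ (b ∨ e) ∨ ((e ∨ e) ∨ l)))  →  g(l ∨ l, b ∨ l)
  Units out:  drop e
  Order the arguments:  g(l ∨ l, b ∨ l)

Answer: yes — both canonical forms are g(l ∨ l, b ∨ l)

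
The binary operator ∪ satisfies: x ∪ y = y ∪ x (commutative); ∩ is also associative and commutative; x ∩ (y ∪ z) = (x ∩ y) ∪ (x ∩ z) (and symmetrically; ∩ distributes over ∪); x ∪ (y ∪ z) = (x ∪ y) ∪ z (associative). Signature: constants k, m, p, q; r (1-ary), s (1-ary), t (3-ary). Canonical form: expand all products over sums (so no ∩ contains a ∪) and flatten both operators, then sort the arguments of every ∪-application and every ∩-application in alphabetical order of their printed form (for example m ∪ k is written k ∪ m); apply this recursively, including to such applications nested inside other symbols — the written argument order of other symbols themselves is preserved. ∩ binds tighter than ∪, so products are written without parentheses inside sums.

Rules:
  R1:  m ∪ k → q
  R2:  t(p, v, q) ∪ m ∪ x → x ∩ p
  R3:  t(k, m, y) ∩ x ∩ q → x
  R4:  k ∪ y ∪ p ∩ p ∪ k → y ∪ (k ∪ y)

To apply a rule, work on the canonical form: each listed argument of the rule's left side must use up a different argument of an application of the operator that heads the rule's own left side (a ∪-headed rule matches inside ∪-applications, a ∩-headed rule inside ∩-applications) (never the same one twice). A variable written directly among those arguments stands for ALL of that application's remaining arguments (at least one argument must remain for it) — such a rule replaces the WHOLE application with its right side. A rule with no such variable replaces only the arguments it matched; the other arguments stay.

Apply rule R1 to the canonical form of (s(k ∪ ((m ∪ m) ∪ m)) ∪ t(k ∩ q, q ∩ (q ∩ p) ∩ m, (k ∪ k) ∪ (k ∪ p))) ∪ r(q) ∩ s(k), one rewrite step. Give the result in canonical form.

Canonical form:  r(q) ∩ s(k) ∪ s(k ∪ m ∪ m ∪ m) ∪ t(k ∩ q, m ∩ p ∩ q ∩ q, k ∪ k ∪ k ∪ p)
R1 matches:  uses k, m
Giving:  r(q) ∩ s(k) ∪ s(m ∪ m ∪ q) ∪ t(k ∩ q, m ∩ p ∩ q ∩ q, k ∪ k ∪ k ∪ p)

Answer: r(q) ∩ s(k) ∪ s(m ∪ m ∪ q) ∪ t(k ∩ q, m ∩ p ∩ q ∩ q, k ∪ k ∪ k ∪ p)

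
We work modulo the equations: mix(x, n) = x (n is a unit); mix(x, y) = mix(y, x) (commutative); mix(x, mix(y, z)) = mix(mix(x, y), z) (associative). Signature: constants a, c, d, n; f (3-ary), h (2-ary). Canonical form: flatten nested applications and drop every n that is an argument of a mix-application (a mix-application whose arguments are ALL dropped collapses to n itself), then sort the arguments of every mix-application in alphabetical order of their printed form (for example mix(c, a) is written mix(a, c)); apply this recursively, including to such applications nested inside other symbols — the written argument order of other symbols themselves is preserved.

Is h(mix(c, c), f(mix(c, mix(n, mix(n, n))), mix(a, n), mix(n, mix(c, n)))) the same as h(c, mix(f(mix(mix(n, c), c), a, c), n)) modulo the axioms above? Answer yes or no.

Left:  h(mix(c, c), f(mix(c, mix(n, mix(n, n))), mix(a, n), mix(n, mix(c, n))))
  Work inside:  mix(c, mix(n, mix(n, n)))
  Flatten:  mix(c, n, n, n)
  Units out:  drop n (×3)
  Sort arguments:  c
  Reassemble:  h(mix(c, c), f(c, a, c))
Right:  h(c, mix(f(mix(mix(n, c), c), a, c), n))
  Focus inside:  mix(f(mix(mix(n, c), c), a, c), n)
  Simplify inside:  f(mix(mix(n, c), c), a, c)  →  f(mix(c, c), a, c)
  Units out:  drop n
  Sort:  f(mix(c, c), a, c)
  Rebuild:  h(c, f(mix(c, c), a, c))

Answer: no — h(mix(c, c), f(c, a, c)) vs h(c, f(mix(c, c), a, c))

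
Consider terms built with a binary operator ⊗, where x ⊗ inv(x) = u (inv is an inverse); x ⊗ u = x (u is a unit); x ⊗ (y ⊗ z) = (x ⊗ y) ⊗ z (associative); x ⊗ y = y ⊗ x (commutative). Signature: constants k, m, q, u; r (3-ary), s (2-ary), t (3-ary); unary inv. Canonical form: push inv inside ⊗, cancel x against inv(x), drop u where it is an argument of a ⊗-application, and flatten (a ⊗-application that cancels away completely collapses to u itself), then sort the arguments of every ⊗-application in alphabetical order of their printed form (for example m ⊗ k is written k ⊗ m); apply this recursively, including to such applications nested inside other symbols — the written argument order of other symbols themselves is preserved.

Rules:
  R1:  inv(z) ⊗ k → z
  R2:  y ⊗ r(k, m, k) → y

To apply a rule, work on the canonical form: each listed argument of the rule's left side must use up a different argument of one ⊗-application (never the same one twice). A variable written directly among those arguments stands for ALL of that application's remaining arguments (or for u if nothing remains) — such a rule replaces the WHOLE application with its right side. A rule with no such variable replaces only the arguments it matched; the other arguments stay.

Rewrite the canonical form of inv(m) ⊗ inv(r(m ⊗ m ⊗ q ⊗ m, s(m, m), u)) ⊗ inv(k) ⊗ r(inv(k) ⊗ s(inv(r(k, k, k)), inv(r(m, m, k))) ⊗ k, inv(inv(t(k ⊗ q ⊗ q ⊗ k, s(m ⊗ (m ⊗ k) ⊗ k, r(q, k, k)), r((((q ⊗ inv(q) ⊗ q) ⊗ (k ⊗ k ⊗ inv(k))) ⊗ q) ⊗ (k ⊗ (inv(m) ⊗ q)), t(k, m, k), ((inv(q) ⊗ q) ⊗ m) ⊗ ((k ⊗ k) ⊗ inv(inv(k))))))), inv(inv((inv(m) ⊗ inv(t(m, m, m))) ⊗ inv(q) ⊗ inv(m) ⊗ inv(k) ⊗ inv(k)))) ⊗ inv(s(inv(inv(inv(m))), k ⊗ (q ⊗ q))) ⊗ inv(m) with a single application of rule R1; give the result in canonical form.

Answer: inv(k) ⊗ inv(m) ⊗ inv(m) ⊗ inv(r(m ⊗ m ⊗ m ⊗ q, s(m, m), u)) ⊗ inv(s(inv(m), k ⊗ q ⊗ q)) ⊗ r(s(inv(r(k, k, k)), inv(r(m, m, k))), t(k ⊗ k ⊗ q ⊗ q, s(k ⊗ k ⊗ m ⊗ m, r(q, k, k)), r(k ⊗ m ⊗ q ⊗ q ⊗ q, t(k, m, k), k ⊗ k ⊗ k ⊗ m)), inv(k) ⊗ inv(k) ⊗ inv(m) ⊗ inv(m) ⊗ inv(q) ⊗ inv(t(m, m, m)))

Derivation:
Canonical form:  inv(k) ⊗ inv(m) ⊗ inv(m) ⊗ inv(r(m ⊗ m ⊗ m ⊗ q, s(m, m), u)) ⊗ inv(s(inv(m), k ⊗ q ⊗ q)) ⊗ r(s(inv(r(k, k, k)), inv(r(m, m, k))), t(k ⊗ k ⊗ q ⊗ q, s(k ⊗ k ⊗ m ⊗ m, r(q, k, k)), r(inv(m) ⊗ k ⊗ k ⊗ q ⊗ q ⊗ q, t(k, m, k), k ⊗ k ⊗ k ⊗ m)), inv(k) ⊗ inv(k) ⊗ inv(m) ⊗ inv(m) ⊗ inv(q) ⊗ inv(t(m, m, m)))
Match R1:  consume inv(m), k;  z := m
Result:  inv(k) ⊗ inv(m) ⊗ inv(m) ⊗ inv(r(m ⊗ m ⊗ m ⊗ q, s(m, m), u)) ⊗ inv(s(inv(m), k ⊗ q ⊗ q)) ⊗ r(s(inv(r(k, k, k)), inv(r(m, m, k))), t(k ⊗ k ⊗ q ⊗ q, s(k ⊗ k ⊗ m ⊗ m, r(q, k, k)), r(k ⊗ m ⊗ q ⊗ q ⊗ q, t(k, m, k), k ⊗ k ⊗ k ⊗ m)), inv(k) ⊗ inv(k) ⊗ inv(m) ⊗ inv(m) ⊗ inv(q) ⊗ inv(t(m, m, m)))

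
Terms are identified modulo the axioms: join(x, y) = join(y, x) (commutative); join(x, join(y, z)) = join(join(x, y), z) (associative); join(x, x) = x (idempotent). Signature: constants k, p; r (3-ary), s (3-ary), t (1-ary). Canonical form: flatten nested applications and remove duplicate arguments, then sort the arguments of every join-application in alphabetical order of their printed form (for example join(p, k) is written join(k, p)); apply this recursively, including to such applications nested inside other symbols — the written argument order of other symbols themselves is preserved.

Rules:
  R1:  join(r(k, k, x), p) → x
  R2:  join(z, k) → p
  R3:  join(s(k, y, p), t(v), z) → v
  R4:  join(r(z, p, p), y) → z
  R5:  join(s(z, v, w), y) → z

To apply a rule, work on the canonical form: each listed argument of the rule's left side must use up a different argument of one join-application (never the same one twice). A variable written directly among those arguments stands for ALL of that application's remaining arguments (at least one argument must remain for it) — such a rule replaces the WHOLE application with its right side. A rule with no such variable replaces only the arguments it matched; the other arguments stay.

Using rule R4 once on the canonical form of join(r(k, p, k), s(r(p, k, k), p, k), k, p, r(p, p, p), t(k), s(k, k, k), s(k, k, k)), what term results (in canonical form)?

Canonical form:  join(k, p, r(k, p, k), r(p, p, p), s(k, k, k), s(r(p, k, k), p, k), t(k))
Match R4:  consume r(p, p, p);  y := join(k, p, r(k, p, k), s(k, k, k), s(r(p, k, k), p, k), t(k)), z := p
Every leftover argument binds to the variable; the entire application is replaced.
New term:  p

Answer: p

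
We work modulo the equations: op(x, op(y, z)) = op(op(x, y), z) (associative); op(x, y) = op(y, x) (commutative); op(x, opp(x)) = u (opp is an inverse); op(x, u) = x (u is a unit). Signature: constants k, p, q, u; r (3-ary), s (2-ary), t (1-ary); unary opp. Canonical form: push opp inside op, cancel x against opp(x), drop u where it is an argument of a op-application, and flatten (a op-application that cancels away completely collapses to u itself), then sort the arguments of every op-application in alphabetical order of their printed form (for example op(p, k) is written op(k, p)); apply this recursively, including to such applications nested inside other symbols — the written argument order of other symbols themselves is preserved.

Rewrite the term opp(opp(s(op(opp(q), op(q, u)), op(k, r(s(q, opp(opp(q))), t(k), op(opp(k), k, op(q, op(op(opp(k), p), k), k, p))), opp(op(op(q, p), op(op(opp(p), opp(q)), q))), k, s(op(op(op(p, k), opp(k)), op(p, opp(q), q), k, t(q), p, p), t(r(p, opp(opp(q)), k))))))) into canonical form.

Push opp inside:  distribute opp over op and collapse double opp
Collect terms:  s(u, op(k, k, opp(q), r(s(q, q), t(k), op(k, p, p, q)), s(op(k, p, p, p, p, t(q)), t(r(p, q, k)))))

Answer: s(u, op(k, k, opp(q), r(s(q, q), t(k), op(k, p, p, q)), s(op(k, p, p, p, p, t(q)), t(r(p, q, k)))))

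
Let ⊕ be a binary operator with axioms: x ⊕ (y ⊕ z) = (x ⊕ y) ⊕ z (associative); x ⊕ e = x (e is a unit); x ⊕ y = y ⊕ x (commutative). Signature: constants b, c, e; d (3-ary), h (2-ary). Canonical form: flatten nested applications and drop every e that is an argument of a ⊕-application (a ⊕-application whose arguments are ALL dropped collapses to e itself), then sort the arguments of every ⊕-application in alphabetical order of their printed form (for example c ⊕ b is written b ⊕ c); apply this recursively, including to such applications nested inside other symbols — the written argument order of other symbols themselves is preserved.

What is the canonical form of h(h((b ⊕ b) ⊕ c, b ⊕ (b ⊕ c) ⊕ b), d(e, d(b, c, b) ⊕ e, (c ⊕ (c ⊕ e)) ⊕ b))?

Answer: h(h(b ⊕ b ⊕ c, b ⊕ b ⊕ b ⊕ c), d(e, d(b, c, b), b ⊕ c ⊕ c))

Derivation:
Work inside:  (c ⊕ (c ⊕ e)) ⊕ b
Merge nested applications:  c ⊕ c ⊕ e ⊕ b
Units out:  drop e
Sort arguments:  b ⊕ c ⊕ c
Put back:  h(h(b ⊕ b ⊕ c, b ⊕ b ⊕ b ⊕ c), d(e, d(b, c, b), b ⊕ c ⊕ c))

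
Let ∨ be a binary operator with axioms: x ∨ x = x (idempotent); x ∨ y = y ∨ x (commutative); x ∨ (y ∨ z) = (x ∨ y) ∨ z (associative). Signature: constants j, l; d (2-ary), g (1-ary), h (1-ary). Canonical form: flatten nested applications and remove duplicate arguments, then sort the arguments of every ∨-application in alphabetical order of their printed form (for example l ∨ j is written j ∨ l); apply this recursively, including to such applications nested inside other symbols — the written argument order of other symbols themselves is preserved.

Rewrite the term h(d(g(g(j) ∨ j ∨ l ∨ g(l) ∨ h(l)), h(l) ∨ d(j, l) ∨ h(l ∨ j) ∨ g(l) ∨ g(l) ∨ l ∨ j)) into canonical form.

Answer: h(d(g(g(j) ∨ g(l) ∨ h(l) ∨ j ∨ l), d(j, l) ∨ g(l) ∨ h(j ∨ l) ∨ h(l) ∨ j ∨ l))

Derivation:
Focus inside:  h(l) ∨ d(j, l) ∨ h(l ∨ j) ∨ g(l) ∨ g(l) ∨ l ∨ j
Canonicalize subterm:  h(l ∨ j)  →  h(j ∨ l)
Deduplicate:  drop duplicate g(l)
Sort:  d(j, l) ∨ g(l) ∨ h(j ∨ l) ∨ h(l) ∨ j ∨ l
Rebuild:  h(d(g(g(j) ∨ g(l) ∨ h(l) ∨ j ∨ l), d(j, l) ∨ g(l) ∨ h(j ∨ l) ∨ h(l) ∨ j ∨ l))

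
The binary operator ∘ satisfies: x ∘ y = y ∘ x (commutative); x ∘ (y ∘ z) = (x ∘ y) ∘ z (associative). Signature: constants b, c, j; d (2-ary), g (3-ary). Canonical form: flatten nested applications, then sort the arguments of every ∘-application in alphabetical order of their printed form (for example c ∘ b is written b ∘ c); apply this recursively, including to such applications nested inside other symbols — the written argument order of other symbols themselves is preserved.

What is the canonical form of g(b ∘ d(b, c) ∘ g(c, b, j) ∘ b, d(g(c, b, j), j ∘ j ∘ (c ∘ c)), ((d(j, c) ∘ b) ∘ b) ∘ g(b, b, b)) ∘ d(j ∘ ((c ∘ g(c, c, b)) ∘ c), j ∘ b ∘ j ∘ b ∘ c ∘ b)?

Simplify inside:  g(b ∘ d(b, c) ∘ g(c, b, j) ∘ b, d(g(c, b, j), j ∘ j ∘ (c ∘ c)), ((d(j, c) ∘ b) ∘ b) ∘ g(b, b, b))  →  g(b ∘ b ∘ d(b, c) ∘ g(c, b, j), d(g(c, b, j), c ∘ c ∘ j ∘ j), b ∘ b ∘ d(j, c) ∘ g(b, b, b))
Simplify inside:  d(j ∘ ((c ∘ g(c, c, b)) ∘ c), j ∘ b ∘ j ∘ b ∘ c ∘ b)  →  d(c ∘ c ∘ g(c, c, b) ∘ j, b ∘ b ∘ b ∘ c ∘ j ∘ j)
Sort arguments:  d(c ∘ c ∘ g(c, c, b) ∘ j, b ∘ b ∘ b ∘ c ∘ j ∘ j) ∘ g(b ∘ b ∘ d(b, c) ∘ g(c, b, j), d(g(c, b, j), c ∘ c ∘ j ∘ j), b ∘ b ∘ d(j, c) ∘ g(b, b, b))

Answer: d(c ∘ c ∘ g(c, c, b) ∘ j, b ∘ b ∘ b ∘ c ∘ j ∘ j) ∘ g(b ∘ b ∘ d(b, c) ∘ g(c, b, j), d(g(c, b, j), c ∘ c ∘ j ∘ j), b ∘ b ∘ d(j, c) ∘ g(b, b, b))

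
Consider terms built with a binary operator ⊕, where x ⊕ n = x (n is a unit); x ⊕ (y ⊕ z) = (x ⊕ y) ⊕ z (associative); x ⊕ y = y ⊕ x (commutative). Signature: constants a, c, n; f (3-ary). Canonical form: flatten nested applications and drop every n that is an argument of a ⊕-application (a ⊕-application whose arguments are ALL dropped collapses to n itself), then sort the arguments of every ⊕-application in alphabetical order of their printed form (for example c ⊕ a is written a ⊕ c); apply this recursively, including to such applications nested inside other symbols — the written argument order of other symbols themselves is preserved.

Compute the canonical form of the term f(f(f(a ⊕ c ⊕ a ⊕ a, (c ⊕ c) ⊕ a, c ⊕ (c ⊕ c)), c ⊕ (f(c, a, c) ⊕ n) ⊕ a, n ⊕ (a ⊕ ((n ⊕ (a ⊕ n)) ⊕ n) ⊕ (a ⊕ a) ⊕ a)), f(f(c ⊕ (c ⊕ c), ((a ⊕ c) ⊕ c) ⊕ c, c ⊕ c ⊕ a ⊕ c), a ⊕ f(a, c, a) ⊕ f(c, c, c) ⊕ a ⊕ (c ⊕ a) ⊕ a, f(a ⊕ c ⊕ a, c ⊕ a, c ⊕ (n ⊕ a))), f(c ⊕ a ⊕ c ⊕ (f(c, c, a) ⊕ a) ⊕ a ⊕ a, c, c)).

Answer: f(f(f(a ⊕ a ⊕ a ⊕ c, a ⊕ c ⊕ c, c ⊕ c ⊕ c), a ⊕ c ⊕ f(c, a, c), a ⊕ a ⊕ a ⊕ a ⊕ a), f(f(c ⊕ c ⊕ c, a ⊕ c ⊕ c ⊕ c, a ⊕ c ⊕ c ⊕ c), a ⊕ a ⊕ a ⊕ a ⊕ c ⊕ f(a, c, a) ⊕ f(c, c, c), f(a ⊕ a ⊕ c, a ⊕ c, a ⊕ c)), f(a ⊕ a ⊕ a ⊕ a ⊕ c ⊕ c ⊕ f(c, c, a), c, c))

Derivation:
Descend into:  a ⊕ f(a, c, a) ⊕ f(c, c, c) ⊕ a ⊕ (c ⊕ a) ⊕ a
Merge nested applications:  a ⊕ f(a, c, a) ⊕ f(c, c, c) ⊕ a ⊕ c ⊕ a ⊕ a
Sort:  a ⊕ a ⊕ a ⊕ a ⊕ c ⊕ f(a, c, a) ⊕ f(c, c, c)
Rebuild:  f(f(f(a ⊕ a ⊕ a ⊕ c, a ⊕ c ⊕ c, c ⊕ c ⊕ c), a ⊕ c ⊕ f(c, a, c), a ⊕ a ⊕ a ⊕ a ⊕ a), f(f(c ⊕ c ⊕ c, a ⊕ c ⊕ c ⊕ c, a ⊕ c ⊕ c ⊕ c), a ⊕ a ⊕ a ⊕ a ⊕ c ⊕ f(a, c, a) ⊕ f(c, c, c), f(a ⊕ a ⊕ c, a ⊕ c, a ⊕ c)), f(a ⊕ a ⊕ a ⊕ a ⊕ c ⊕ c ⊕ f(c, c, a), c, c))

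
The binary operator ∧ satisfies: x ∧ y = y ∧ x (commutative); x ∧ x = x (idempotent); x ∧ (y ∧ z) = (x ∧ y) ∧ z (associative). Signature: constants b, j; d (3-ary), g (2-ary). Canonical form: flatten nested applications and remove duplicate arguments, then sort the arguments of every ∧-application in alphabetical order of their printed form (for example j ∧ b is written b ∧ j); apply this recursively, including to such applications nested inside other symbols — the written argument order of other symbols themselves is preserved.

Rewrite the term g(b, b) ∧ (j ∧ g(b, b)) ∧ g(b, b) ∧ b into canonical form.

Merge nested applications:  g(b, b) ∧ j ∧ g(b, b) ∧ g(b, b) ∧ b
Deduplicate:  drop duplicate g(b, b), g(b, b)
Sort arguments:  b ∧ g(b, b) ∧ j

Answer: b ∧ g(b, b) ∧ j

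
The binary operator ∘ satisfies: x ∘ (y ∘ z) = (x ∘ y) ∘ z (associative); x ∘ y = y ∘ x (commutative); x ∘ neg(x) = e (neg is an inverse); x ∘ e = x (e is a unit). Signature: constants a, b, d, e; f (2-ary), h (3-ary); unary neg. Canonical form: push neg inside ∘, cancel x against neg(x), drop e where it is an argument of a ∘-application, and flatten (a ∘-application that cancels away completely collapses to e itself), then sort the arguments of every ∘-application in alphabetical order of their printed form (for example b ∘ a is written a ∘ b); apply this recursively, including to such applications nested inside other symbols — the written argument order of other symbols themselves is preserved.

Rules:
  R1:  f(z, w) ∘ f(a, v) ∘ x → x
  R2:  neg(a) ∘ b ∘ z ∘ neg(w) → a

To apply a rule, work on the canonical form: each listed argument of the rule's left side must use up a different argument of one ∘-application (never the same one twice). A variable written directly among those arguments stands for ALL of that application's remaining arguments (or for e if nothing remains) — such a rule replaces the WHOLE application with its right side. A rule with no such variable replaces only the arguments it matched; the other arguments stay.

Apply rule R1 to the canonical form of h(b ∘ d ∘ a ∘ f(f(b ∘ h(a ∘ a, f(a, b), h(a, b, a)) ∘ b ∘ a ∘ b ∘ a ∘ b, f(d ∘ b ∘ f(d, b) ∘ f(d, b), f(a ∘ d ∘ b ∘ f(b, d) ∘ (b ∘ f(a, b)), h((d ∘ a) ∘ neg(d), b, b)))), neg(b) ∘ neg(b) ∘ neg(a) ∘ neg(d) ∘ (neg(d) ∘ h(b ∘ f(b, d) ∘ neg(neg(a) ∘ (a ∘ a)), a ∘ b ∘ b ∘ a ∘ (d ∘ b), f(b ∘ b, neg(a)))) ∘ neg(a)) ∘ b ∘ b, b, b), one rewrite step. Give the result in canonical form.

Canonical form:  h(a ∘ b ∘ b ∘ b ∘ d ∘ f(f(a ∘ a ∘ b ∘ b ∘ b ∘ b ∘ h(a ∘ a, f(a, b), h(a, b, a)), f(b ∘ d ∘ f(d, b) ∘ f(d, b), f(a ∘ b ∘ b ∘ d ∘ f(a, b) ∘ f(b, d), h(a, b, b)))), h(b ∘ f(b, d) ∘ neg(a), a ∘ a ∘ b ∘ b ∘ b ∘ d, f(b ∘ b, neg(a))) ∘ neg(a) ∘ neg(a) ∘ neg(b) ∘ neg(b) ∘ neg(d) ∘ neg(d)), b, b)
Match R1:  consume f(a, b), f(b, d);  v := b, w := d, x := a ∘ b ∘ b ∘ d, z := b
The variable takes the whole remainder — replace the entire application.
Result:  h(a ∘ b ∘ b ∘ b ∘ d ∘ f(f(a ∘ a ∘ b ∘ b ∘ b ∘ b ∘ h(a ∘ a, f(a, b), h(a, b, a)), f(b ∘ d ∘ f(d, b) ∘ f(d, b), f(a ∘ b ∘ b ∘ d, h(a, b, b)))), h(b ∘ f(b, d) ∘ neg(a), a ∘ a ∘ b ∘ b ∘ b ∘ d, f(b ∘ b, neg(a))) ∘ neg(a) ∘ neg(a) ∘ neg(b) ∘ neg(b) ∘ neg(d) ∘ neg(d)), b, b)

Answer: h(a ∘ b ∘ b ∘ b ∘ d ∘ f(f(a ∘ a ∘ b ∘ b ∘ b ∘ b ∘ h(a ∘ a, f(a, b), h(a, b, a)), f(b ∘ d ∘ f(d, b) ∘ f(d, b), f(a ∘ b ∘ b ∘ d, h(a, b, b)))), h(b ∘ f(b, d) ∘ neg(a), a ∘ a ∘ b ∘ b ∘ b ∘ d, f(b ∘ b, neg(a))) ∘ neg(a) ∘ neg(a) ∘ neg(b) ∘ neg(b) ∘ neg(d) ∘ neg(d)), b, b)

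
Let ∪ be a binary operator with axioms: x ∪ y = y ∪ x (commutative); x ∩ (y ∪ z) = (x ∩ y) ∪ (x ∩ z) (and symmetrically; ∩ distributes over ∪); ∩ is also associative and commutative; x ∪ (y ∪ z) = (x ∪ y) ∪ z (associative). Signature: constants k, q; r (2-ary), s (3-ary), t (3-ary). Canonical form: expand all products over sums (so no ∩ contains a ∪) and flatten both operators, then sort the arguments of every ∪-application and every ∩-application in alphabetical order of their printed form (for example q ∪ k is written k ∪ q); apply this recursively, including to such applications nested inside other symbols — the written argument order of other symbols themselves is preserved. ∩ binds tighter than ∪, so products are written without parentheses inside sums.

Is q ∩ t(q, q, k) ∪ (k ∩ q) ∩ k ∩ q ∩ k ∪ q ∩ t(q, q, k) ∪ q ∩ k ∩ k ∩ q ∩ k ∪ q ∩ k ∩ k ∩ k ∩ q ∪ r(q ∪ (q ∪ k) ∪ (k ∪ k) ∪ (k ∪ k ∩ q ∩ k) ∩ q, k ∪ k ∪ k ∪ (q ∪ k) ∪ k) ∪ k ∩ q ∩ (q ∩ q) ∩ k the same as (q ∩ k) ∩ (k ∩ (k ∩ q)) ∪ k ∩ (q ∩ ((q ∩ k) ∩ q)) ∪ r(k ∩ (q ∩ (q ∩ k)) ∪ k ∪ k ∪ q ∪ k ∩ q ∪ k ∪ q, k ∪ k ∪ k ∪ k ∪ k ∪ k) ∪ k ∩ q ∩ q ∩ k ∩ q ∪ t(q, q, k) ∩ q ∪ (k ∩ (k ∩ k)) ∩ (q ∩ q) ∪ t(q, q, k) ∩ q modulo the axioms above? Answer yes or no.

Answer: no — k ∩ k ∩ k ∩ q ∩ q ∪ k ∩ k ∩ k ∩ q ∩ q ∪ k ∩ k ∩ k ∩ q ∩ q ∪ k ∩ k ∩ q ∩ q ∩ q ∪ q ∩ t(q, q, k) ∪ q ∩ t(q, q, k) ∪ r(k ∪ k ∪ k ∪ k ∩ k ∩ q ∩ q ∪ k ∩ q ∪ q ∪ q, k ∪ k ∪ k ∪ k ∪ k ∪ q) vs k ∩ k ∩ k ∩ q ∩ q ∪ k ∩ k ∩ k ∩ q ∩ q ∪ k ∩ k ∩ q ∩ q ∩ q ∪ k ∩ k ∩ q ∩ q ∩ q ∪ q ∩ t(q, q, k) ∪ q ∩ t(q, q, k) ∪ r(k ∪ k ∪ k ∪ k ∩ k ∩ q ∩ q ∪ k ∩ q ∪ q ∪ q, k ∪ k ∪ k ∪ k ∪ k ∪ k)

Derivation:
Left:  q ∩ t(q, q, k) ∪ (k ∩ q) ∩ k ∩ q ∩ k ∪ q ∩ t(q, q, k) ∪ q ∩ k ∩ k ∩ q ∩ k ∪ q ∩ k ∩ k ∩ k ∩ q ∪ r(q ∪ (q ∪ k) ∪ (k ∪ k) ∪ (k ∪ k ∩ q ∩ k) ∩ q, k ∪ k ∪ k ∪ (q ∪ k) ∪ k) ∪ k ∩ q ∩ (q ∩ q) ∩ k
  Distribute:  q ∩ t(q, q, k) ∪ k ∩ k ∩ k ∩ q ∩ q ∪ q ∩ t(q, q, k) ∪ k ∩ k ∩ k ∩ q ∩ q ∪ k ∩ k ∩ k ∩ q ∩ q ∪ r(k ∪ k ∪ k ∪ k ∩ k ∩ q ∩ q ∪ k ∩ q ∪ q ∪ q, k ∪ k ∪ k ∪ k ∪ k ∪ q) ∪ k ∩ k ∩ q ∩ q ∩ q
  Sort:  k ∩ k ∩ k ∩ q ∩ q ∪ k ∩ k ∩ k ∩ q ∩ q ∪ k ∩ k ∩ k ∩ q ∩ q ∪ k ∩ k ∩ q ∩ q ∩ q ∪ q ∩ t(q, q, k) ∪ q ∩ t(q, q, k) ∪ r(k ∪ k ∪ k ∪ k ∩ k ∩ q ∩ q ∪ k ∩ q ∪ q ∪ q, k ∪ k ∪ k ∪ k ∪ k ∪ q)
Right:  (q ∩ k) ∩ (k ∩ (k ∩ q)) ∪ k ∩ (q ∩ ((q ∩ k) ∩ q)) ∪ r(k ∩ (q ∩ (q ∩ k)) ∪ k ∪ k ∪ q ∪ k ∩ q ∪ k ∪ q, k ∪ k ∪ k ∪ k ∪ k ∪ k) ∪ k ∩ q ∩ q ∩ k ∩ q ∪ t(q, q, k) ∩ q ∪ (k ∩ (k ∩ k)) ∩ (q ∩ q) ∪ t(q, q, k) ∩ q
  Merge nested applications:  k ∩ k ∩ k ∩ q ∩ q ∪ k ∩ k ∩ q ∩ q ∩ q ∪ r(k ∪ k ∪ k ∪ k ∩ k ∩ q ∩ q ∪ k ∩ q ∪ q ∪ q, k ∪ k ∪ k ∪ k ∪ k ∪ k) ∪ k ∩ k ∩ q ∩ q ∩ q ∪ q ∩ t(q, q, k) ∪ k ∩ k ∩ k ∩ q ∩ q ∪ q ∩ t(q, q, k)
  Order the arguments:  k ∩ k ∩ k ∩ q ∩ q ∪ k ∩ k ∩ k ∩ q ∩ q ∪ k ∩ k ∩ q ∩ q ∩ q ∪ k ∩ k ∩ q ∩ q ∩ q ∪ q ∩ t(q, q, k) ∪ q ∩ t(q, q, k) ∪ r(k ∪ k ∪ k ∪ k ∩ k ∩ q ∩ q ∪ k ∩ q ∪ q ∪ q, k ∪ k ∪ k ∪ k ∪ k ∪ k)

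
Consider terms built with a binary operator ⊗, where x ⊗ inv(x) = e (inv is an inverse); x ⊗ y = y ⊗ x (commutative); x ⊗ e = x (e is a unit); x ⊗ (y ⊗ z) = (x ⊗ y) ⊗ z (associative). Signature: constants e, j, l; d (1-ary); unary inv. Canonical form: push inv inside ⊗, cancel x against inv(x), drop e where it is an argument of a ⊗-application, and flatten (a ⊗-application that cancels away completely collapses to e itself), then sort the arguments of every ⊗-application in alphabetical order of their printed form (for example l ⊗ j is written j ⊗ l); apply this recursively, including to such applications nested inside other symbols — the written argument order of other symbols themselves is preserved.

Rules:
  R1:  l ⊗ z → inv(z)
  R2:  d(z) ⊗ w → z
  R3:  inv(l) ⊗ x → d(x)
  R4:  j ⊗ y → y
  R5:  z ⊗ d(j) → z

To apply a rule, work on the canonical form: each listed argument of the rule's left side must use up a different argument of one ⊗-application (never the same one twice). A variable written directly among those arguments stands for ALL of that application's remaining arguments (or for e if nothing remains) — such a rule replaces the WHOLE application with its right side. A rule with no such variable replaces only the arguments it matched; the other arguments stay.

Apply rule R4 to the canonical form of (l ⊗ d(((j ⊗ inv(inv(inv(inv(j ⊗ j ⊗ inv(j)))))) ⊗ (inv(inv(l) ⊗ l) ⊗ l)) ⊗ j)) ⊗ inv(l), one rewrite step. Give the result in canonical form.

Canonical form:  d(j ⊗ j ⊗ j ⊗ l)
Match R4:  consume j;  y := j ⊗ j ⊗ l
The extension variable absorbs all remaining arguments, so the whole application is rewritten.
Result:  d(j ⊗ j ⊗ l)

Answer: d(j ⊗ j ⊗ l)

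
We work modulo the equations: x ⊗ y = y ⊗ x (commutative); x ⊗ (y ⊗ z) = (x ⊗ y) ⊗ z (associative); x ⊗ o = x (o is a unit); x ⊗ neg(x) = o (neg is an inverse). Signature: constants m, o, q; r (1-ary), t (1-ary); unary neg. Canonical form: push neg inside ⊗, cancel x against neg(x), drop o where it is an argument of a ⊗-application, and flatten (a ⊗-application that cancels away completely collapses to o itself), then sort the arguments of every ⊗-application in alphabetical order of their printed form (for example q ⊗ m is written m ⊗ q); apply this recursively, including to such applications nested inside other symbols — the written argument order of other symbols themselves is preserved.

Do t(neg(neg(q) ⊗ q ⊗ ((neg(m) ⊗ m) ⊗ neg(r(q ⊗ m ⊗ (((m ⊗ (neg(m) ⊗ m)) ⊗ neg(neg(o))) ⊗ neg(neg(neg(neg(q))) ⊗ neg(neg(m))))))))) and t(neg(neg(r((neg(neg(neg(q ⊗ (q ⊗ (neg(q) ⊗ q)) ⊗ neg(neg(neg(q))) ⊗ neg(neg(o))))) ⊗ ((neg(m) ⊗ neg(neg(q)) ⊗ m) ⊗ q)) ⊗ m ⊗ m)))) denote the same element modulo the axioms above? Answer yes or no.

Left:  t(neg(neg(q) ⊗ q ⊗ ((neg(m) ⊗ m) ⊗ neg(r(q ⊗ m ⊗ (((m ⊗ (neg(m) ⊗ m)) ⊗ neg(neg(o))) ⊗ neg(neg(neg(neg(q))) ⊗ neg(neg(m)))))))))
  Work inside:  neg(q) ⊗ q ⊗ ((neg(m) ⊗ m) ⊗ neg(r(q ⊗ m ⊗ (((m ⊗ (neg(m) ⊗ m)) ⊗ neg(neg(o))) ⊗ neg(neg(neg(neg(q))) ⊗ neg(neg(m)))))))
  Push neg inside:  distribute neg over ⊗ and collapse double neg
  Cancel:  q cancels; m cancels
  Collect terms:  neg(r(m ⊗ q ⊗ q))
  Put back:  t(r(m ⊗ q ⊗ q))
Right:  t(neg(neg(r((neg(neg(neg(q ⊗ (q ⊗ (neg(q) ⊗ q)) ⊗ neg(neg(neg(q))) ⊗ neg(neg(o))))) ⊗ ((neg(m) ⊗ neg(neg(q)) ⊗ m) ⊗ q)) ⊗ m ⊗ m))))
  Descend into:  (neg(neg(neg(q ⊗ (q ⊗ (neg(q) ⊗ q)) ⊗ neg(neg(neg(q))) ⊗ neg(neg(o))))) ⊗ ((neg(m) ⊗ neg(neg(q)) ⊗ m) ⊗ q)) ⊗ m ⊗ m
  Push neg inside:  distribute neg over ⊗ and collapse double neg
  Collect terms:  q ⊗ m ⊗ m
  Sort arguments:  m ⊗ m ⊗ q
  Rebuild:  t(r(m ⊗ m ⊗ q))

Answer: no — t(r(m ⊗ q ⊗ q)) vs t(r(m ⊗ m ⊗ q))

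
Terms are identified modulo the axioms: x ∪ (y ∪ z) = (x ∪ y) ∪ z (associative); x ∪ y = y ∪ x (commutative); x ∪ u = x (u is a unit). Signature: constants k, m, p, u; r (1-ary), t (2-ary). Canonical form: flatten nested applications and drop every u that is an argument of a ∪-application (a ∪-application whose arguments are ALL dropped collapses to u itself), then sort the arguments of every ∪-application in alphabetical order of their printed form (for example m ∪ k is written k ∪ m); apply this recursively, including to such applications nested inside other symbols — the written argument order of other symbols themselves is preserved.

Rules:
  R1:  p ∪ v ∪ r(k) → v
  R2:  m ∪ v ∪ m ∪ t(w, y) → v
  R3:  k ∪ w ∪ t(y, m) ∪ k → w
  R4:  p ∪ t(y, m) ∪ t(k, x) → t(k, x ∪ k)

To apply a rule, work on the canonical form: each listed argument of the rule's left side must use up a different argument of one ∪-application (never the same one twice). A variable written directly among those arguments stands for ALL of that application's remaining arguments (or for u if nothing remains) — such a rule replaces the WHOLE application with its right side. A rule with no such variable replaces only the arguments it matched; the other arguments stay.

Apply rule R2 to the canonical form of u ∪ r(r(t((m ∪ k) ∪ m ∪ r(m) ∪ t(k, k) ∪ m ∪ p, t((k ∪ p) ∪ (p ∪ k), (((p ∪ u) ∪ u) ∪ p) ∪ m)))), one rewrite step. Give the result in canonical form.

Answer: r(r(t(k ∪ m ∪ p ∪ r(m), t(k ∪ k ∪ p ∪ p, m ∪ p ∪ p))))

Derivation:
Canonical form:  r(r(t(k ∪ m ∪ m ∪ m ∪ p ∪ r(m) ∪ t(k, k), t(k ∪ k ∪ p ∪ p, m ∪ p ∪ p))))
Apply R2:  consuming m, m, t(k, k);  v := k ∪ m ∪ p ∪ r(m), w := k, y := k
Every leftover argument binds to the variable; the entire application is replaced.
Result:  r(r(t(k ∪ m ∪ p ∪ r(m), t(k ∪ k ∪ p ∪ p, m ∪ p ∪ p))))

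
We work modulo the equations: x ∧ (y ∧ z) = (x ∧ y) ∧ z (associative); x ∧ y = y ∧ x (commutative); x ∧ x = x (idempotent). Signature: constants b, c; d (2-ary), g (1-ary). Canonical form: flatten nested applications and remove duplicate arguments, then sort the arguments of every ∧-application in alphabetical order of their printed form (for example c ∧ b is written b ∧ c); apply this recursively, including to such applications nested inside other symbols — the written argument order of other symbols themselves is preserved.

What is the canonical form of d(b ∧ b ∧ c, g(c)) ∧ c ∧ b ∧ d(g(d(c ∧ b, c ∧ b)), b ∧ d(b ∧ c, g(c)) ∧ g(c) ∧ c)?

Simplify inside:  d(b ∧ b ∧ c, g(c))  →  d(b ∧ c, g(c))
Simplify inside:  d(g(d(c ∧ b, c ∧ b)), b ∧ d(b ∧ c, g(c)) ∧ g(c) ∧ c)  →  d(g(d(b ∧ c, b ∧ c)), b ∧ c ∧ d(b ∧ c, g(c)) ∧ g(c))
Sort arguments:  b ∧ c ∧ d(b ∧ c, g(c)) ∧ d(g(d(b ∧ c, b ∧ c)), b ∧ c ∧ d(b ∧ c, g(c)) ∧ g(c))

Answer: b ∧ c ∧ d(b ∧ c, g(c)) ∧ d(g(d(b ∧ c, b ∧ c)), b ∧ c ∧ d(b ∧ c, g(c)) ∧ g(c))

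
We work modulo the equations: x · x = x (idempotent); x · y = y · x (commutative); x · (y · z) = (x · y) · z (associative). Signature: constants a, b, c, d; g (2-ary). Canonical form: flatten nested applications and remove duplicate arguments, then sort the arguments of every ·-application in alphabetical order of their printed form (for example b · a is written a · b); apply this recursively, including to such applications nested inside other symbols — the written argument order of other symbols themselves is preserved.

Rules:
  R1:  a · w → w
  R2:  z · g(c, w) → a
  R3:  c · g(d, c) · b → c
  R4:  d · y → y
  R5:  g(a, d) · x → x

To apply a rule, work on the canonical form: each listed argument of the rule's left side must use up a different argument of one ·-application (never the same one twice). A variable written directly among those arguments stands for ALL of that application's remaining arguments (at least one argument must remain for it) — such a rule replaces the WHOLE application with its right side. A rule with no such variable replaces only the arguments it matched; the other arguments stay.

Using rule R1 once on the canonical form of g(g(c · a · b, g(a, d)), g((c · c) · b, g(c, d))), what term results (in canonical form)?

Canonical form:  g(g(a · b · c, g(a, d)), g(b · c, g(c, d)))
Apply R1:  consuming a;  w := b · c
Every leftover argument binds to the variable; the entire application is replaced.
Giving:  g(g(b · c, g(a, d)), g(b · c, g(c, d)))

Answer: g(g(b · c, g(a, d)), g(b · c, g(c, d)))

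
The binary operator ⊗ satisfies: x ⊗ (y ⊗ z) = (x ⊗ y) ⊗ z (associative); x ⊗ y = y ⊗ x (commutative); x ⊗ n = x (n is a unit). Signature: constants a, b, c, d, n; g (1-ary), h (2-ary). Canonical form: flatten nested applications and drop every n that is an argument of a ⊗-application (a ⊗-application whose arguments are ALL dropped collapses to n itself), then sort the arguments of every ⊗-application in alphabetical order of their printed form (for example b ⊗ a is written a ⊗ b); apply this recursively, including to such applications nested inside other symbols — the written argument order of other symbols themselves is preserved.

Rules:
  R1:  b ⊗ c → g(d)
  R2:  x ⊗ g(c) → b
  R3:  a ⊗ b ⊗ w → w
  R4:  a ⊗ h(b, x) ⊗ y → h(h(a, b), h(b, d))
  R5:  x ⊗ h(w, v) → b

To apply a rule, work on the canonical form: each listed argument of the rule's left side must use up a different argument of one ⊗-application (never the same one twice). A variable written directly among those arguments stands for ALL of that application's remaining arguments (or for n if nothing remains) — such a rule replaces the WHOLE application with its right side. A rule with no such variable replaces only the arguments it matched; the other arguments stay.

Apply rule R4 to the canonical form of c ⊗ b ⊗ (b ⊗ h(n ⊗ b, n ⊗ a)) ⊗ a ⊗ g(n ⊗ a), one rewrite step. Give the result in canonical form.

Answer: h(h(a, b), h(b, d))

Derivation:
Canonical form:  a ⊗ b ⊗ b ⊗ c ⊗ g(a) ⊗ h(b, a)
R4 matches:  uses a, h(b, a);  x := a, y := b ⊗ b ⊗ c ⊗ g(a)
The extension variable absorbs all remaining arguments, so the whole application is rewritten.
Result:  h(h(a, b), h(b, d))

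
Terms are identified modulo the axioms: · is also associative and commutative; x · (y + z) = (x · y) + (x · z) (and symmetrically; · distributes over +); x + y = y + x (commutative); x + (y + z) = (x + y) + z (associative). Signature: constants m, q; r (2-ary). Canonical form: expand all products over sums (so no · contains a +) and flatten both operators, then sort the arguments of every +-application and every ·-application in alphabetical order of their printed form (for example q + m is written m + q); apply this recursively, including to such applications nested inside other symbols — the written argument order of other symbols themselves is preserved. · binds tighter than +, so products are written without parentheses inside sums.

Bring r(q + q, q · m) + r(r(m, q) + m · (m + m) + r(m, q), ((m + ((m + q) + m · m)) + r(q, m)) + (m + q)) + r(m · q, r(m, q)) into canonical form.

Answer: r(m · m + m · m + r(m, q) + r(m, q), m + m + m + m · m + q + q + r(q, m)) + r(m · q, r(m, q)) + r(q + q, m · q)

Derivation:
Expand:  r(q + q, m · q) + r(m · m + m · m + r(m, q) + r(m, q), m + m + m + m · m + q + q + r(q, m)) + r(m · q, r(m, q))
Order the arguments:  r(m · m + m · m + r(m, q) + r(m, q), m + m + m + m · m + q + q + r(q, m)) + r(m · q, r(m, q)) + r(q + q, m · q)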